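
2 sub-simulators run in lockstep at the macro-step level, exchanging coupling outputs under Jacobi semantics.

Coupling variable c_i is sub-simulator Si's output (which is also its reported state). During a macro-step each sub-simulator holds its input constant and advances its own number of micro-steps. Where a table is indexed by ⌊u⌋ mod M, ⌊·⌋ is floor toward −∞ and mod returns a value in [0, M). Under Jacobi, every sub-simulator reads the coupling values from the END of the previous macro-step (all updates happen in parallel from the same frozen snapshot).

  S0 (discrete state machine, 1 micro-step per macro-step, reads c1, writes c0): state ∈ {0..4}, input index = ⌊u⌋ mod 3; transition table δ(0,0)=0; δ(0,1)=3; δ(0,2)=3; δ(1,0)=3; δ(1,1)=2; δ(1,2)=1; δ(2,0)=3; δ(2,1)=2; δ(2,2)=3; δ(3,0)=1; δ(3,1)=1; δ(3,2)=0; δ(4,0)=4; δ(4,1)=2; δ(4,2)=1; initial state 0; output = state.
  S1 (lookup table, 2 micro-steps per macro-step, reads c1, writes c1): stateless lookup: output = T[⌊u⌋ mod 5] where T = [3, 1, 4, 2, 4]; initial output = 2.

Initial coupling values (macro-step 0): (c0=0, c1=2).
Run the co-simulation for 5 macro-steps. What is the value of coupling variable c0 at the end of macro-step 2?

macro 1: S0 reads c1=2 → after 1×micro: 3; S1 reads c1=2 → after 2×micro: 4 ⇒ (c0=3, c1=4)
macro 2: S0 reads c1=4 → after 1×micro: 1; S1 reads c1=4 → after 2×micro: 4 ⇒ (c0=1, c1=4)
macro 3: S0 reads c1=4 → after 1×micro: 2; S1 reads c1=4 → after 2×micro: 4 ⇒ (c0=2, c1=4)
macro 4: S0 reads c1=4 → after 1×micro: 2; S1 reads c1=4 → after 2×micro: 4 ⇒ (c0=2, c1=4)
macro 5: S0 reads c1=4 → after 1×micro: 2; S1 reads c1=4 → after 2×micro: 4 ⇒ (c0=2, c1=4)

c0 at macro-step 2 = 1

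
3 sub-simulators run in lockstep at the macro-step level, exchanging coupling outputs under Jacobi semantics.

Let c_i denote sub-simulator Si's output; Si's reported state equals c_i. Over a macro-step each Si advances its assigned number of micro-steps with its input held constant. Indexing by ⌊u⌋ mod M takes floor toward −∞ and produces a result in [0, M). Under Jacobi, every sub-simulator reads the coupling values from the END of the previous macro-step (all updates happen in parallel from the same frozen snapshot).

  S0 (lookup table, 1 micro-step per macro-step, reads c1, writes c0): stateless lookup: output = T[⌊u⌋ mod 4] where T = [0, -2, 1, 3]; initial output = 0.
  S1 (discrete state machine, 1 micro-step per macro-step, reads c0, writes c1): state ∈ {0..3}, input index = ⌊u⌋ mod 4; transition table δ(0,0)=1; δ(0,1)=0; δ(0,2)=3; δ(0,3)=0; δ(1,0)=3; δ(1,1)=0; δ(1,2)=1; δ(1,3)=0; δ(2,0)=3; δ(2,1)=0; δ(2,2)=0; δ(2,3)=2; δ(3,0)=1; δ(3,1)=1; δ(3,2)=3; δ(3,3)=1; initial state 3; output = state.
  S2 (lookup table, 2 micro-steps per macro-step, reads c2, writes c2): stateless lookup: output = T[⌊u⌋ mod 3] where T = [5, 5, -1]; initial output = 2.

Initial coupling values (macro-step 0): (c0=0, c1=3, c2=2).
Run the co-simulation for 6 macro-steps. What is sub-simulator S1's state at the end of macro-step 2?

S1 state at macro-step 2 = 0

macro 1: S0 reads c1=3 → after 1×micro: 3; S1 reads c0=0 → after 1×micro: 1; S2 reads c2=2 → after 2×micro: -1 ⇒ (c0=3, c1=1, c2=-1)
macro 2: S0 reads c1=1 → after 1×micro: -2; S1 reads c0=3 → after 1×micro: 0; S2 reads c2=-1 → after 2×micro: -1 ⇒ (c0=-2, c1=0, c2=-1)
macro 3: S0 reads c1=0 → after 1×micro: 0; S1 reads c0=-2 → after 1×micro: 3; S2 reads c2=-1 → after 2×micro: -1 ⇒ (c0=0, c1=3, c2=-1)
macro 4: S0 reads c1=3 → after 1×micro: 3; S1 reads c0=0 → after 1×micro: 1; S2 reads c2=-1 → after 2×micro: -1 ⇒ (c0=3, c1=1, c2=-1)
macro 5: S0 reads c1=1 → after 1×micro: -2; S1 reads c0=3 → after 1×micro: 0; S2 reads c2=-1 → after 2×micro: -1 ⇒ (c0=-2, c1=0, c2=-1)
macro 6: S0 reads c1=0 → after 1×micro: 0; S1 reads c0=-2 → after 1×micro: 3; S2 reads c2=-1 → after 2×micro: -1 ⇒ (c0=0, c1=3, c2=-1)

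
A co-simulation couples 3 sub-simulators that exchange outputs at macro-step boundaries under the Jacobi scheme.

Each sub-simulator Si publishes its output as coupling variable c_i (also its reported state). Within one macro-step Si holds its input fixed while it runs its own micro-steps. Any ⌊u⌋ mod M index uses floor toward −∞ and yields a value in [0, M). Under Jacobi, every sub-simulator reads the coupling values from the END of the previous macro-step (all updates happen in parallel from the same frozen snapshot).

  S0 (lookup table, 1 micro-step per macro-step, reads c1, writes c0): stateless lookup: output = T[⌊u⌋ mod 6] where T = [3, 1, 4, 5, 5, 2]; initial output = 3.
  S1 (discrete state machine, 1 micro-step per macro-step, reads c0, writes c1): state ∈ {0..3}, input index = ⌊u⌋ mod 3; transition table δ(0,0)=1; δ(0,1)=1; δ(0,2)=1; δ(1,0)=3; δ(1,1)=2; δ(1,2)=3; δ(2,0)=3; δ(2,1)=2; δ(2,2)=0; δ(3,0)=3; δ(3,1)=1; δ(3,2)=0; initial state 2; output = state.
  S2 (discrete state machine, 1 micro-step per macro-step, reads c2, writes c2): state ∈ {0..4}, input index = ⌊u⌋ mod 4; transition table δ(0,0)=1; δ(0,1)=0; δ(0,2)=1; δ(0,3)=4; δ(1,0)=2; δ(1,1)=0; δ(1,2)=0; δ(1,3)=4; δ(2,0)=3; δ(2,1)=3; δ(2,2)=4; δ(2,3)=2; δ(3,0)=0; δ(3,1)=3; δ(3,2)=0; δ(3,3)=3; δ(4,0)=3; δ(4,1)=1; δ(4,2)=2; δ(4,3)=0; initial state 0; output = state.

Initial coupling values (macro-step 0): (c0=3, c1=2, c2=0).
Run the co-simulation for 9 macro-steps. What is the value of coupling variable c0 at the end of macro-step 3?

macro 1: S0 reads c1=2 → after 1×micro: 4; S1 reads c0=3 → after 1×micro: 3; S2 reads c2=0 → after 1×micro: 1 ⇒ (c0=4, c1=3, c2=1)
macro 2: S0 reads c1=3 → after 1×micro: 5; S1 reads c0=4 → after 1×micro: 1; S2 reads c2=1 → after 1×micro: 0 ⇒ (c0=5, c1=1, c2=0)
macro 3: S0 reads c1=1 → after 1×micro: 1; S1 reads c0=5 → after 1×micro: 3; S2 reads c2=0 → after 1×micro: 1 ⇒ (c0=1, c1=3, c2=1)
macro 4: S0 reads c1=3 → after 1×micro: 5; S1 reads c0=1 → after 1×micro: 1; S2 reads c2=1 → after 1×micro: 0 ⇒ (c0=5, c1=1, c2=0)
macro 5: S0 reads c1=1 → after 1×micro: 1; S1 reads c0=5 → after 1×micro: 3; S2 reads c2=0 → after 1×micro: 1 ⇒ (c0=1, c1=3, c2=1)
macro 6: S0 reads c1=3 → after 1×micro: 5; S1 reads c0=1 → after 1×micro: 1; S2 reads c2=1 → after 1×micro: 0 ⇒ (c0=5, c1=1, c2=0)
macro 7: S0 reads c1=1 → after 1×micro: 1; S1 reads c0=5 → after 1×micro: 3; S2 reads c2=0 → after 1×micro: 1 ⇒ (c0=1, c1=3, c2=1)
macro 8: S0 reads c1=3 → after 1×micro: 5; S1 reads c0=1 → after 1×micro: 1; S2 reads c2=1 → after 1×micro: 0 ⇒ (c0=5, c1=1, c2=0)
macro 9: S0 reads c1=1 → after 1×micro: 1; S1 reads c0=5 → after 1×micro: 3; S2 reads c2=0 → after 1×micro: 1 ⇒ (c0=1, c1=3, c2=1)

c0 at macro-step 3 = 1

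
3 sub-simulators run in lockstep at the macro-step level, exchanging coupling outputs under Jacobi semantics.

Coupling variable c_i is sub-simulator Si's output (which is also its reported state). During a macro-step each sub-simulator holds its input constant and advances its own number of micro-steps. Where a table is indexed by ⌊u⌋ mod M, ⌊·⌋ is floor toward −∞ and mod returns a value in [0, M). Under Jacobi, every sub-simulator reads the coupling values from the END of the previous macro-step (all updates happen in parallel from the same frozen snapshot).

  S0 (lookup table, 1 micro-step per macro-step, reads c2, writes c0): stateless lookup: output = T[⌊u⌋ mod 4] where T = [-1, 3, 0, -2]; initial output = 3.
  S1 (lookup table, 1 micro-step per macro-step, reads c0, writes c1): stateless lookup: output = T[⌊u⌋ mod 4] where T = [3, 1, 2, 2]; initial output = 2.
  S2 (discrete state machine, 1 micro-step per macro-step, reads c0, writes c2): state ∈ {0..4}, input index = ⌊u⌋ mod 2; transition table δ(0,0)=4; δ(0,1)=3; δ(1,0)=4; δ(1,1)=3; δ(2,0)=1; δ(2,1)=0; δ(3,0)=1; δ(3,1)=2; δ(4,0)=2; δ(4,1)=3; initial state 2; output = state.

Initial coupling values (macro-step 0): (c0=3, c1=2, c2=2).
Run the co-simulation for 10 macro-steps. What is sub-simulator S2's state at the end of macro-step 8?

macro 1: S0 reads c2=2 → after 1×micro: 0; S1 reads c0=3 → after 1×micro: 2; S2 reads c0=3 → after 1×micro: 0 ⇒ (c0=0, c1=2, c2=0)
macro 2: S0 reads c2=0 → after 1×micro: -1; S1 reads c0=0 → after 1×micro: 3; S2 reads c0=0 → after 1×micro: 4 ⇒ (c0=-1, c1=3, c2=4)
macro 3: S0 reads c2=4 → after 1×micro: -1; S1 reads c0=-1 → after 1×micro: 2; S2 reads c0=-1 → after 1×micro: 3 ⇒ (c0=-1, c1=2, c2=3)
macro 4: S0 reads c2=3 → after 1×micro: -2; S1 reads c0=-1 → after 1×micro: 2; S2 reads c0=-1 → after 1×micro: 2 ⇒ (c0=-2, c1=2, c2=2)
macro 5: S0 reads c2=2 → after 1×micro: 0; S1 reads c0=-2 → after 1×micro: 2; S2 reads c0=-2 → after 1×micro: 1 ⇒ (c0=0, c1=2, c2=1)
macro 6: S0 reads c2=1 → after 1×micro: 3; S1 reads c0=0 → after 1×micro: 3; S2 reads c0=0 → after 1×micro: 4 ⇒ (c0=3, c1=3, c2=4)
macro 7: S0 reads c2=4 → after 1×micro: -1; S1 reads c0=3 → after 1×micro: 2; S2 reads c0=3 → after 1×micro: 3 ⇒ (c0=-1, c1=2, c2=3)
macro 8: S0 reads c2=3 → after 1×micro: -2; S1 reads c0=-1 → after 1×micro: 2; S2 reads c0=-1 → after 1×micro: 2 ⇒ (c0=-2, c1=2, c2=2)
macro 9: S0 reads c2=2 → after 1×micro: 0; S1 reads c0=-2 → after 1×micro: 2; S2 reads c0=-2 → after 1×micro: 1 ⇒ (c0=0, c1=2, c2=1)
macro 10: S0 reads c2=1 → after 1×micro: 3; S1 reads c0=0 → after 1×micro: 3; S2 reads c0=0 → after 1×micro: 4 ⇒ (c0=3, c1=3, c2=4)

S2 state at macro-step 8 = 2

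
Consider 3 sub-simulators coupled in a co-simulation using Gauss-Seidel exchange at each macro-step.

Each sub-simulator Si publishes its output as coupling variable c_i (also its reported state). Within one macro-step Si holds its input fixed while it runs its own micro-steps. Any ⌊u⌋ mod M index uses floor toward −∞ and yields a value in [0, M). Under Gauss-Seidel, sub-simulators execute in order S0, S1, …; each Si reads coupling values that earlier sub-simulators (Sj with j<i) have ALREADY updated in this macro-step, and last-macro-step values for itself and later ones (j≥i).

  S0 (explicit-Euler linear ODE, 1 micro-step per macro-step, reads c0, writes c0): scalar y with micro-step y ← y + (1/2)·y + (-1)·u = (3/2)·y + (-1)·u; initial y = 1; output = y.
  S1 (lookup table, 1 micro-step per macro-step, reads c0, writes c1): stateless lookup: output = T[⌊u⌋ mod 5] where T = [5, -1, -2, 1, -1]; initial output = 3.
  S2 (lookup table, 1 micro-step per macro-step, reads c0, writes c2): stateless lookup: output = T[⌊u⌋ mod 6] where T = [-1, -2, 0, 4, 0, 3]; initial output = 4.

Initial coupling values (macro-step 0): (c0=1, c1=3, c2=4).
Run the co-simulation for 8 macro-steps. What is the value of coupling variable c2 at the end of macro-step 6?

macro 1: S0 reads c0=1 → after 1×micro: 1/2; S1 reads c0=1/2 → after 1×micro: 5; S2 reads c0=1/2 → after 1×micro: -1 ⇒ (c0=1/2, c1=5, c2=-1)
macro 2: S0 reads c0=1/2 → after 1×micro: 1/4; S1 reads c0=1/4 → after 1×micro: 5; S2 reads c0=1/4 → after 1×micro: -1 ⇒ (c0=1/4, c1=5, c2=-1)
macro 3: S0 reads c0=1/4 → after 1×micro: 1/8; S1 reads c0=1/8 → after 1×micro: 5; S2 reads c0=1/8 → after 1×micro: -1 ⇒ (c0=1/8, c1=5, c2=-1)
macro 4: S0 reads c0=1/8 → after 1×micro: 1/16; S1 reads c0=1/16 → after 1×micro: 5; S2 reads c0=1/16 → after 1×micro: -1 ⇒ (c0=1/16, c1=5, c2=-1)
macro 5: S0 reads c0=1/16 → after 1×micro: 1/32; S1 reads c0=1/32 → after 1×micro: 5; S2 reads c0=1/32 → after 1×micro: -1 ⇒ (c0=1/32, c1=5, c2=-1)
macro 6: S0 reads c0=1/32 → after 1×micro: 1/64; S1 reads c0=1/64 → after 1×micro: 5; S2 reads c0=1/64 → after 1×micro: -1 ⇒ (c0=1/64, c1=5, c2=-1)
macro 7: S0 reads c0=1/64 → after 1×micro: 1/128; S1 reads c0=1/128 → after 1×micro: 5; S2 reads c0=1/128 → after 1×micro: -1 ⇒ (c0=1/128, c1=5, c2=-1)
macro 8: S0 reads c0=1/128 → after 1×micro: 1/256; S1 reads c0=1/256 → after 1×micro: 5; S2 reads c0=1/256 → after 1×micro: -1 ⇒ (c0=1/256, c1=5, c2=-1)

c2 at macro-step 6 = -1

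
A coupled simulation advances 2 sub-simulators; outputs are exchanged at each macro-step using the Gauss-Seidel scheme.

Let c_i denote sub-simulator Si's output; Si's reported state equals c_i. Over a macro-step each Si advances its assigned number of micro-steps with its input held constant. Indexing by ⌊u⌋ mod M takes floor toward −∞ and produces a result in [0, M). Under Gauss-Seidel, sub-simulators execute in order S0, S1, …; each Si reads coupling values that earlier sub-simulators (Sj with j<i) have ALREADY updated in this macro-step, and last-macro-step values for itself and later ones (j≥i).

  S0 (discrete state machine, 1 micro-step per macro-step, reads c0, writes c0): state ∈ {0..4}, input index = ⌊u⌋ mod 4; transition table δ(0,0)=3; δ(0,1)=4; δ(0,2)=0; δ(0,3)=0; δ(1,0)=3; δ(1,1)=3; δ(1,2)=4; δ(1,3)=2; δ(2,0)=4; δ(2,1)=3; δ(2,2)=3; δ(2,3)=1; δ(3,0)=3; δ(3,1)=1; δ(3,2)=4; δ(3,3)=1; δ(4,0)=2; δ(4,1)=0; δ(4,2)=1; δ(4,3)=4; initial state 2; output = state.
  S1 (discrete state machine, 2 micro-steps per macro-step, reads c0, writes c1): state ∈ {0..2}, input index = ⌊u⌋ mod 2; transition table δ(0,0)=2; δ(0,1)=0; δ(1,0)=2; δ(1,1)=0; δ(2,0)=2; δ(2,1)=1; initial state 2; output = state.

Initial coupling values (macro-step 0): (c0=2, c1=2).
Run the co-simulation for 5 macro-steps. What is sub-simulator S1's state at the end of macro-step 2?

S1 state at macro-step 2 = 0

macro 1: S0 reads c0=2 → after 1×micro: 3; S1 reads c0=3 → after 2×micro: 0 ⇒ (c0=3, c1=0)
macro 2: S0 reads c0=3 → after 1×micro: 1; S1 reads c0=1 → after 2×micro: 0 ⇒ (c0=1, c1=0)
macro 3: S0 reads c0=1 → after 1×micro: 3; S1 reads c0=3 → after 2×micro: 0 ⇒ (c0=3, c1=0)
macro 4: S0 reads c0=3 → after 1×micro: 1; S1 reads c0=1 → after 2×micro: 0 ⇒ (c0=1, c1=0)
macro 5: S0 reads c0=1 → after 1×micro: 3; S1 reads c0=3 → after 2×micro: 0 ⇒ (c0=3, c1=0)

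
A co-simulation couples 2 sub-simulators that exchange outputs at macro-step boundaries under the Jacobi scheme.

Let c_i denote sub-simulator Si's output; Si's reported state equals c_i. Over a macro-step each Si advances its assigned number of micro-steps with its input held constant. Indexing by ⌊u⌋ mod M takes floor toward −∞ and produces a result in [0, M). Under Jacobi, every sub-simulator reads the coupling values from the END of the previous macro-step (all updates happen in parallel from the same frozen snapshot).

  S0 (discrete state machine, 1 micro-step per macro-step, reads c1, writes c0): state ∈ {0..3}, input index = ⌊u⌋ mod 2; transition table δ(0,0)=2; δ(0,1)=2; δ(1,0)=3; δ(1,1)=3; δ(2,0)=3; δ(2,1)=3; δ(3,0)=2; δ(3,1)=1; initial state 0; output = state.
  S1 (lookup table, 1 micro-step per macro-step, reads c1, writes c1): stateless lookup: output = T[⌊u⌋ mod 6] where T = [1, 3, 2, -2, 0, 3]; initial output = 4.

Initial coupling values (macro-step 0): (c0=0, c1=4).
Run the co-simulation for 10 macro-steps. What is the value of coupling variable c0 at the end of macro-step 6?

macro 1: S0 reads c1=4 → after 1×micro: 2; S1 reads c1=4 → after 1×micro: 0 ⇒ (c0=2, c1=0)
macro 2: S0 reads c1=0 → after 1×micro: 3; S1 reads c1=0 → after 1×micro: 1 ⇒ (c0=3, c1=1)
macro 3: S0 reads c1=1 → after 1×micro: 1; S1 reads c1=1 → after 1×micro: 3 ⇒ (c0=1, c1=3)
macro 4: S0 reads c1=3 → after 1×micro: 3; S1 reads c1=3 → after 1×micro: -2 ⇒ (c0=3, c1=-2)
macro 5: S0 reads c1=-2 → after 1×micro: 2; S1 reads c1=-2 → after 1×micro: 0 ⇒ (c0=2, c1=0)
macro 6: S0 reads c1=0 → after 1×micro: 3; S1 reads c1=0 → after 1×micro: 1 ⇒ (c0=3, c1=1)
macro 7: S0 reads c1=1 → after 1×micro: 1; S1 reads c1=1 → after 1×micro: 3 ⇒ (c0=1, c1=3)
macro 8: S0 reads c1=3 → after 1×micro: 3; S1 reads c1=3 → after 1×micro: -2 ⇒ (c0=3, c1=-2)
macro 9: S0 reads c1=-2 → after 1×micro: 2; S1 reads c1=-2 → after 1×micro: 0 ⇒ (c0=2, c1=0)
macro 10: S0 reads c1=0 → after 1×micro: 3; S1 reads c1=0 → after 1×micro: 1 ⇒ (c0=3, c1=1)

c0 at macro-step 6 = 3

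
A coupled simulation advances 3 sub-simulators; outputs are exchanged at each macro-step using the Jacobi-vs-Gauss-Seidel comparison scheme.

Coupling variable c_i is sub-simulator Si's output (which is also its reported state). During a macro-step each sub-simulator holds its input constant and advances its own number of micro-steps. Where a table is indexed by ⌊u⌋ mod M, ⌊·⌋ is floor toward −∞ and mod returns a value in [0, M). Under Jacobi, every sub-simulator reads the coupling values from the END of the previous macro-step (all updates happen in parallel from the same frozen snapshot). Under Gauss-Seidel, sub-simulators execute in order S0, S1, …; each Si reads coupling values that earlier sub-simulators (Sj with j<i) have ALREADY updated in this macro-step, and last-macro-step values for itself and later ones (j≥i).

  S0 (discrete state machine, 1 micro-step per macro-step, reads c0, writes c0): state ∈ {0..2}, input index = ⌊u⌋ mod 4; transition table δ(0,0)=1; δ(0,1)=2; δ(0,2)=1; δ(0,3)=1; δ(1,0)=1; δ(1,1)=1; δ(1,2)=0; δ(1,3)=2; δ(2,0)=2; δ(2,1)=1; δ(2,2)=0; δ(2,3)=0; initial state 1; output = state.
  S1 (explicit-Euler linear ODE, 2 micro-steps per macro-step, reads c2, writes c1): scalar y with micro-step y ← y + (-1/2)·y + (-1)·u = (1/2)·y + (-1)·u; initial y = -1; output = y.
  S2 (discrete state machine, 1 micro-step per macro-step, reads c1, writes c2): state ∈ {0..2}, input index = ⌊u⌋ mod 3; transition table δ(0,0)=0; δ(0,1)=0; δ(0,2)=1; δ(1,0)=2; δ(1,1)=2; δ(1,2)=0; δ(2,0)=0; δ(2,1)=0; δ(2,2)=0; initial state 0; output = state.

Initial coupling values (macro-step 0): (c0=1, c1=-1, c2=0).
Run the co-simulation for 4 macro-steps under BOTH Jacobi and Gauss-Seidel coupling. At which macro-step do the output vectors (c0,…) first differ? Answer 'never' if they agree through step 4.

first divergence at macro-step: 2

[Jacobi] macro 1: S0 reads c0=1 → after 1×micro: 1; S1 reads c2=0 → after 2×micro: -1/4; S2 reads c1=-1 → after 1×micro: 1 ⇒ (c0=1, c1=-1/4, c2=1)
[Jacobi] macro 2: S0 reads c0=1 → after 1×micro: 1; S1 reads c2=1 → after 2×micro: -25/16; S2 reads c1=-1/4 → after 1×micro: 0 ⇒ (c0=1, c1=-25/16, c2=0)
[Jacobi] macro 3: S0 reads c0=1 → after 1×micro: 1; S1 reads c2=0 → after 2×micro: -25/64; S2 reads c1=-25/16 → after 1×micro: 0 ⇒ (c0=1, c1=-25/64, c2=0)
[Jacobi] macro 4: S0 reads c0=1 → after 1×micro: 1; S1 reads c2=0 → after 2×micro: -25/256; S2 reads c1=-25/64 → after 1×micro: 1 ⇒ (c0=1, c1=-25/256, c2=1)
[Gauss-Seidel] macro 1: S0 reads c0=1 → after 1×micro: 1; S1 reads c2=0 → after 2×micro: -1/4; S2 reads c1=-1/4 → after 1×micro: 1 ⇒ (c0=1, c1=-1/4, c2=1)
[Gauss-Seidel] macro 2: S0 reads c0=1 → after 1×micro: 1; S1 reads c2=1 → after 2×micro: -25/16; S2 reads c1=-25/16 → after 1×micro: 2 ⇒ (c0=1, c1=-25/16, c2=2)
[Gauss-Seidel] macro 3: S0 reads c0=1 → after 1×micro: 1; S1 reads c2=2 → after 2×micro: -217/64; S2 reads c1=-217/64 → after 1×micro: 0 ⇒ (c0=1, c1=-217/64, c2=0)
[Gauss-Seidel] macro 4: S0 reads c0=1 → after 1×micro: 1; S1 reads c2=0 → after 2×micro: -217/256; S2 reads c1=-217/256 → after 1×micro: 1 ⇒ (c0=1, c1=-217/256, c2=1)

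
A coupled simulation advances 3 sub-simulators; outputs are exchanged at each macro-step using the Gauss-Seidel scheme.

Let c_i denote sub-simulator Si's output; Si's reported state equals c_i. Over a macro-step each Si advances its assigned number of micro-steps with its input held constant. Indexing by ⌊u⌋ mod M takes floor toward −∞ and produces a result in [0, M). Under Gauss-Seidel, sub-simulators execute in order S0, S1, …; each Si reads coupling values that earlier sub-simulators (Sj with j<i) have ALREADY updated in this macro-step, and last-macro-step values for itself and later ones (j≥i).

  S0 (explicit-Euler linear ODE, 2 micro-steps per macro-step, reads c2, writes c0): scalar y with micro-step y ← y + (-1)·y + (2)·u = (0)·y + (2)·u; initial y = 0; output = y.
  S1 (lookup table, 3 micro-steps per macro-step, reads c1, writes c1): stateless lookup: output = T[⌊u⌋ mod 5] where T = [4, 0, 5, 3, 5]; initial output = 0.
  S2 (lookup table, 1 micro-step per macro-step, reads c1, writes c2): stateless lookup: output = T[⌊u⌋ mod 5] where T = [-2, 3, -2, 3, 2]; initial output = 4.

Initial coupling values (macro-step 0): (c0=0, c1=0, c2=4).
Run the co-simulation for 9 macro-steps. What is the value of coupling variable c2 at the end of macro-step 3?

c2 at macro-step 3 = 2

macro 1: S0 reads c2=4 → after 2×micro: 8; S1 reads c1=0 → after 3×micro: 4; S2 reads c1=4 → after 1×micro: 2 ⇒ (c0=8, c1=4, c2=2)
macro 2: S0 reads c2=2 → after 2×micro: 4; S1 reads c1=4 → after 3×micro: 5; S2 reads c1=5 → after 1×micro: -2 ⇒ (c0=4, c1=5, c2=-2)
macro 3: S0 reads c2=-2 → after 2×micro: -4; S1 reads c1=5 → after 3×micro: 4; S2 reads c1=4 → after 1×micro: 2 ⇒ (c0=-4, c1=4, c2=2)
macro 4: S0 reads c2=2 → after 2×micro: 4; S1 reads c1=4 → after 3×micro: 5; S2 reads c1=5 → after 1×micro: -2 ⇒ (c0=4, c1=5, c2=-2)
macro 5: S0 reads c2=-2 → after 2×micro: -4; S1 reads c1=5 → after 3×micro: 4; S2 reads c1=4 → after 1×micro: 2 ⇒ (c0=-4, c1=4, c2=2)
macro 6: S0 reads c2=2 → after 2×micro: 4; S1 reads c1=4 → after 3×micro: 5; S2 reads c1=5 → after 1×micro: -2 ⇒ (c0=4, c1=5, c2=-2)
macro 7: S0 reads c2=-2 → after 2×micro: -4; S1 reads c1=5 → after 3×micro: 4; S2 reads c1=4 → after 1×micro: 2 ⇒ (c0=-4, c1=4, c2=2)
macro 8: S0 reads c2=2 → after 2×micro: 4; S1 reads c1=4 → after 3×micro: 5; S2 reads c1=5 → after 1×micro: -2 ⇒ (c0=4, c1=5, c2=-2)
macro 9: S0 reads c2=-2 → after 2×micro: -4; S1 reads c1=5 → after 3×micro: 4; S2 reads c1=4 → after 1×micro: 2 ⇒ (c0=-4, c1=4, c2=2)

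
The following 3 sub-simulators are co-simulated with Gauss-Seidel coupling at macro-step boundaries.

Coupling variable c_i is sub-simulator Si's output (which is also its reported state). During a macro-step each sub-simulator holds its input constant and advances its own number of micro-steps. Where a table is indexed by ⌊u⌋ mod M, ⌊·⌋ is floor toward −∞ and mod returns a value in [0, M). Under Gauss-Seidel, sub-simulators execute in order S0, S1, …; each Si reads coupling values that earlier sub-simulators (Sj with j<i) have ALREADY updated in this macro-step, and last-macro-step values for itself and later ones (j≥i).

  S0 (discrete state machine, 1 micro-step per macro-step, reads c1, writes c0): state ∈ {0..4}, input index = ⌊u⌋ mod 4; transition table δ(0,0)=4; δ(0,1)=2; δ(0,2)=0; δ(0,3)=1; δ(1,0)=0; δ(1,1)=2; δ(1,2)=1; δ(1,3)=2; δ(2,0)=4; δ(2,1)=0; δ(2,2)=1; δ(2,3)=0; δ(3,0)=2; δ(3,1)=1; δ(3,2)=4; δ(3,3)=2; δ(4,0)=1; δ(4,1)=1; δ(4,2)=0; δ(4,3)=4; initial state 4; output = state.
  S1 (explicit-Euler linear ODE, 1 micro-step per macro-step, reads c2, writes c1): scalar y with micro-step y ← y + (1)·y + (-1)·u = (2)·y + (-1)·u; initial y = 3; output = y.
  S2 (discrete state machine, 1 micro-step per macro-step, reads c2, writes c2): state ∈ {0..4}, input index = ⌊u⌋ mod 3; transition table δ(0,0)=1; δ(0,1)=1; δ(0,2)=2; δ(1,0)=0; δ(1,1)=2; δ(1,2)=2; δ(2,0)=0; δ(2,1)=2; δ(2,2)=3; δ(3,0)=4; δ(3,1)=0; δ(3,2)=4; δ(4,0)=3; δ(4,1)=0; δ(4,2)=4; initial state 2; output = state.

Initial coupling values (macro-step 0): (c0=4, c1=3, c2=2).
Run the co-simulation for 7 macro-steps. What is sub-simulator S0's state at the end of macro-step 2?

S0 state at macro-step 2 = 1

macro 1: S0 reads c1=3 → after 1×micro: 4; S1 reads c2=2 → after 1×micro: 4; S2 reads c2=2 → after 1×micro: 3 ⇒ (c0=4, c1=4, c2=3)
macro 2: S0 reads c1=4 → after 1×micro: 1; S1 reads c2=3 → after 1×micro: 5; S2 reads c2=3 → after 1×micro: 4 ⇒ (c0=1, c1=5, c2=4)
macro 3: S0 reads c1=5 → after 1×micro: 2; S1 reads c2=4 → after 1×micro: 6; S2 reads c2=4 → after 1×micro: 0 ⇒ (c0=2, c1=6, c2=0)
macro 4: S0 reads c1=6 → after 1×micro: 1; S1 reads c2=0 → after 1×micro: 12; S2 reads c2=0 → after 1×micro: 1 ⇒ (c0=1, c1=12, c2=1)
macro 5: S0 reads c1=12 → after 1×micro: 0; S1 reads c2=1 → after 1×micro: 23; S2 reads c2=1 → after 1×micro: 2 ⇒ (c0=0, c1=23, c2=2)
macro 6: S0 reads c1=23 → after 1×micro: 1; S1 reads c2=2 → after 1×micro: 44; S2 reads c2=2 → after 1×micro: 3 ⇒ (c0=1, c1=44, c2=3)
macro 7: S0 reads c1=44 → after 1×micro: 0; S1 reads c2=3 → after 1×micro: 85; S2 reads c2=3 → after 1×micro: 4 ⇒ (c0=0, c1=85, c2=4)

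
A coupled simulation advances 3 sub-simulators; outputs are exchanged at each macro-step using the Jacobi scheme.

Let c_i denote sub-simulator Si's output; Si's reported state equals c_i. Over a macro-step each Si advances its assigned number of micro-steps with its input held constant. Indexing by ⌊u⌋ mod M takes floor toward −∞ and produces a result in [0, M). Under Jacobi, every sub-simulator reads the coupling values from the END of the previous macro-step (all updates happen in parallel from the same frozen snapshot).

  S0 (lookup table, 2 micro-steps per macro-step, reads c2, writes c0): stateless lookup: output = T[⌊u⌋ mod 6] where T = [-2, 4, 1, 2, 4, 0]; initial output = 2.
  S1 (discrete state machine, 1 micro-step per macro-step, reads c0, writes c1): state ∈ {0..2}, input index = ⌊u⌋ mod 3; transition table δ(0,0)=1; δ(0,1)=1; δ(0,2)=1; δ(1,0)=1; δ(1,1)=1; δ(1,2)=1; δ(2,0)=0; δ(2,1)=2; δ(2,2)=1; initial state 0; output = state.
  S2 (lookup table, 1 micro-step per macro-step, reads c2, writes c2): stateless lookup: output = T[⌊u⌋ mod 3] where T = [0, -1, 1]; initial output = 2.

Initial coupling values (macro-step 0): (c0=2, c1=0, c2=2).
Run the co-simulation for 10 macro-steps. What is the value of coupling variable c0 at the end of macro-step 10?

macro 1: S0 reads c2=2 → after 2×micro: 1; S1 reads c0=2 → after 1×micro: 1; S2 reads c2=2 → after 1×micro: 1 ⇒ (c0=1, c1=1, c2=1)
macro 2: S0 reads c2=1 → after 2×micro: 4; S1 reads c0=1 → after 1×micro: 1; S2 reads c2=1 → after 1×micro: -1 ⇒ (c0=4, c1=1, c2=-1)
macro 3: S0 reads c2=-1 → after 2×micro: 0; S1 reads c0=4 → after 1×micro: 1; S2 reads c2=-1 → after 1×micro: 1 ⇒ (c0=0, c1=1, c2=1)
macro 4: S0 reads c2=1 → after 2×micro: 4; S1 reads c0=0 → after 1×micro: 1; S2 reads c2=1 → after 1×micro: -1 ⇒ (c0=4, c1=1, c2=-1)
macro 5: S0 reads c2=-1 → after 2×micro: 0; S1 reads c0=4 → after 1×micro: 1; S2 reads c2=-1 → after 1×micro: 1 ⇒ (c0=0, c1=1, c2=1)
macro 6: S0 reads c2=1 → after 2×micro: 4; S1 reads c0=0 → after 1×micro: 1; S2 reads c2=1 → after 1×micro: -1 ⇒ (c0=4, c1=1, c2=-1)
macro 7: S0 reads c2=-1 → after 2×micro: 0; S1 reads c0=4 → after 1×micro: 1; S2 reads c2=-1 → after 1×micro: 1 ⇒ (c0=0, c1=1, c2=1)
macro 8: S0 reads c2=1 → after 2×micro: 4; S1 reads c0=0 → after 1×micro: 1; S2 reads c2=1 → after 1×micro: -1 ⇒ (c0=4, c1=1, c2=-1)
macro 9: S0 reads c2=-1 → after 2×micro: 0; S1 reads c0=4 → after 1×micro: 1; S2 reads c2=-1 → after 1×micro: 1 ⇒ (c0=0, c1=1, c2=1)
macro 10: S0 reads c2=1 → after 2×micro: 4; S1 reads c0=0 → after 1×micro: 1; S2 reads c2=1 → after 1×micro: -1 ⇒ (c0=4, c1=1, c2=-1)

c0 at macro-step 10 = 4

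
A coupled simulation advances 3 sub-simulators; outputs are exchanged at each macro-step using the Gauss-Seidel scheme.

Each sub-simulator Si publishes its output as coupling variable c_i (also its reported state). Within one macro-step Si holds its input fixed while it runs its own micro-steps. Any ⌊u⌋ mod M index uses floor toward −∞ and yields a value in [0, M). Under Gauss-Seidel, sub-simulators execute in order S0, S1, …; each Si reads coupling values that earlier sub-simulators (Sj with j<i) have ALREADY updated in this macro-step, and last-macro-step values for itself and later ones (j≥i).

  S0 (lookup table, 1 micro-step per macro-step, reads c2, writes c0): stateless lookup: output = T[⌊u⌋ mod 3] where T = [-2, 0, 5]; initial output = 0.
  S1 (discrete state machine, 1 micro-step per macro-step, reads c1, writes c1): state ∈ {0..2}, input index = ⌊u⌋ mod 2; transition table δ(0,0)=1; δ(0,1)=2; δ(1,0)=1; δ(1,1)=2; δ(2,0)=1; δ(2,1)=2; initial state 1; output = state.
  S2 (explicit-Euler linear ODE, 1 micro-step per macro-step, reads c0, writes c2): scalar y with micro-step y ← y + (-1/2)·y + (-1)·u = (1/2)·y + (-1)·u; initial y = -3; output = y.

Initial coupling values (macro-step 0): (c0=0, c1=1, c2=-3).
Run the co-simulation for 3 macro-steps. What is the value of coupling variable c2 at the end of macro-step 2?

c2 at macro-step 2 = 9/4

macro 1: S0 reads c2=-3 → after 1×micro: -2; S1 reads c1=1 → after 1×micro: 2; S2 reads c0=-2 → after 1×micro: 1/2 ⇒ (c0=-2, c1=2, c2=1/2)
macro 2: S0 reads c2=1/2 → after 1×micro: -2; S1 reads c1=2 → after 1×micro: 1; S2 reads c0=-2 → after 1×micro: 9/4 ⇒ (c0=-2, c1=1, c2=9/4)
macro 3: S0 reads c2=9/4 → after 1×micro: 5; S1 reads c1=1 → after 1×micro: 2; S2 reads c0=5 → after 1×micro: -31/8 ⇒ (c0=5, c1=2, c2=-31/8)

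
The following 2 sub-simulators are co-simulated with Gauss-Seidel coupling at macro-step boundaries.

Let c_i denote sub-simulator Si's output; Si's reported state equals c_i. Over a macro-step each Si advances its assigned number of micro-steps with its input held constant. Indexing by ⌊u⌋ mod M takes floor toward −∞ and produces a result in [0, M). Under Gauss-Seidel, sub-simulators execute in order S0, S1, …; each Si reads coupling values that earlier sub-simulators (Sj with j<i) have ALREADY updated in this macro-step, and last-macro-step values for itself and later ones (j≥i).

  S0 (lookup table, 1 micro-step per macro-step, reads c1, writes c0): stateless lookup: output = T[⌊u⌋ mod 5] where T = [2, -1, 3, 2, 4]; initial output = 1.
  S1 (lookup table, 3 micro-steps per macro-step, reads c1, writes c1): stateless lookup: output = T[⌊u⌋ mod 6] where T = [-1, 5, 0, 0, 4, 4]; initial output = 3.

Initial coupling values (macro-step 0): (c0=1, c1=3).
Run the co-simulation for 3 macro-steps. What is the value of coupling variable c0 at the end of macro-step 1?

macro 1: S0 reads c1=3 → after 1×micro: 2; S1 reads c1=3 → after 3×micro: 0 ⇒ (c0=2, c1=0)
macro 2: S0 reads c1=0 → after 1×micro: 2; S1 reads c1=0 → after 3×micro: -1 ⇒ (c0=2, c1=-1)
macro 3: S0 reads c1=-1 → after 1×micro: 4; S1 reads c1=-1 → after 3×micro: 4 ⇒ (c0=4, c1=4)

c0 at macro-step 1 = 2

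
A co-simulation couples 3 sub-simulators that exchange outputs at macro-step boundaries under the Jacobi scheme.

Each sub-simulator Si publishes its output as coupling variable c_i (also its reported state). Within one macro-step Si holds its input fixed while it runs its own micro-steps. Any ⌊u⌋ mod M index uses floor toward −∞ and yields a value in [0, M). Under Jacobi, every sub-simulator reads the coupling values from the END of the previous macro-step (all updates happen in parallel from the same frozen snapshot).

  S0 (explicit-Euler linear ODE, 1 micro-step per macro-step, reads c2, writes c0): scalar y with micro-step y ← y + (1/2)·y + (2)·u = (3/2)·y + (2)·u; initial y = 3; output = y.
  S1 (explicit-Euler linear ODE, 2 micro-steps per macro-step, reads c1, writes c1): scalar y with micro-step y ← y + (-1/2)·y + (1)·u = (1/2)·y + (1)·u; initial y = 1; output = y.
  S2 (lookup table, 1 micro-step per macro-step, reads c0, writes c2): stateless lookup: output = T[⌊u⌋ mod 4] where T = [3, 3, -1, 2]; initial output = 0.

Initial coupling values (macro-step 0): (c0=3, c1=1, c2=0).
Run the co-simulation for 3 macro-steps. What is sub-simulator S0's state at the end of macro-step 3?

S0 state at macro-step 3 = 177/8

macro 1: S0 reads c2=0 → after 1×micro: 9/2; S1 reads c1=1 → after 2×micro: 7/4; S2 reads c0=3 → after 1×micro: 2 ⇒ (c0=9/2, c1=7/4, c2=2)
macro 2: S0 reads c2=2 → after 1×micro: 43/4; S1 reads c1=7/4 → after 2×micro: 49/16; S2 reads c0=9/2 → after 1×micro: 3 ⇒ (c0=43/4, c1=49/16, c2=3)
macro 3: S0 reads c2=3 → after 1×micro: 177/8; S1 reads c1=49/16 → after 2×micro: 343/64; S2 reads c0=43/4 → after 1×micro: -1 ⇒ (c0=177/8, c1=343/64, c2=-1)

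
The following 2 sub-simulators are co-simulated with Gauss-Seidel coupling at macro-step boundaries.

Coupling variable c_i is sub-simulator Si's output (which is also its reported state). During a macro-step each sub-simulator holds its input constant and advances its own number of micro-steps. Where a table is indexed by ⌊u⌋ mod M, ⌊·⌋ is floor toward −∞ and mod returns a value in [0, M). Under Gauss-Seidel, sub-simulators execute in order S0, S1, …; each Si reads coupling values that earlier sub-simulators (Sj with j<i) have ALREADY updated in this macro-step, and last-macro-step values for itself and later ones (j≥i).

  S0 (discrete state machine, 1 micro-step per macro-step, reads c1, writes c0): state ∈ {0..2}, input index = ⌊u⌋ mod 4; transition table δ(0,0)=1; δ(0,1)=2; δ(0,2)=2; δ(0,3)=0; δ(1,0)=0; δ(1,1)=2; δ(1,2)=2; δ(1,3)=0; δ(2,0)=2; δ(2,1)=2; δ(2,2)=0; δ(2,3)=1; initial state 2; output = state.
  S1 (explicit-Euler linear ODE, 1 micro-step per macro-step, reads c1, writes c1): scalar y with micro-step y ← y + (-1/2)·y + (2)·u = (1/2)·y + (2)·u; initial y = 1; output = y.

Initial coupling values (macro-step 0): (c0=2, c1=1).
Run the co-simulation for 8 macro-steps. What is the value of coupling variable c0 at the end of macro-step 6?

c0 at macro-step 6 = 2

macro 1: S0 reads c1=1 → after 1×micro: 2; S1 reads c1=1 → after 1×micro: 5/2 ⇒ (c0=2, c1=5/2)
macro 2: S0 reads c1=5/2 → after 1×micro: 0; S1 reads c1=5/2 → after 1×micro: 25/4 ⇒ (c0=0, c1=25/4)
macro 3: S0 reads c1=25/4 → after 1×micro: 2; S1 reads c1=25/4 → after 1×micro: 125/8 ⇒ (c0=2, c1=125/8)
macro 4: S0 reads c1=125/8 → after 1×micro: 1; S1 reads c1=125/8 → after 1×micro: 625/16 ⇒ (c0=1, c1=625/16)
macro 5: S0 reads c1=625/16 → after 1×micro: 0; S1 reads c1=625/16 → after 1×micro: 3125/32 ⇒ (c0=0, c1=3125/32)
macro 6: S0 reads c1=3125/32 → after 1×micro: 2; S1 reads c1=3125/32 → after 1×micro: 15625/64 ⇒ (c0=2, c1=15625/64)
macro 7: S0 reads c1=15625/64 → after 1×micro: 2; S1 reads c1=15625/64 → after 1×micro: 78125/128 ⇒ (c0=2, c1=78125/128)
macro 8: S0 reads c1=78125/128 → after 1×micro: 0; S1 reads c1=78125/128 → after 1×micro: 390625/256 ⇒ (c0=0, c1=390625/256)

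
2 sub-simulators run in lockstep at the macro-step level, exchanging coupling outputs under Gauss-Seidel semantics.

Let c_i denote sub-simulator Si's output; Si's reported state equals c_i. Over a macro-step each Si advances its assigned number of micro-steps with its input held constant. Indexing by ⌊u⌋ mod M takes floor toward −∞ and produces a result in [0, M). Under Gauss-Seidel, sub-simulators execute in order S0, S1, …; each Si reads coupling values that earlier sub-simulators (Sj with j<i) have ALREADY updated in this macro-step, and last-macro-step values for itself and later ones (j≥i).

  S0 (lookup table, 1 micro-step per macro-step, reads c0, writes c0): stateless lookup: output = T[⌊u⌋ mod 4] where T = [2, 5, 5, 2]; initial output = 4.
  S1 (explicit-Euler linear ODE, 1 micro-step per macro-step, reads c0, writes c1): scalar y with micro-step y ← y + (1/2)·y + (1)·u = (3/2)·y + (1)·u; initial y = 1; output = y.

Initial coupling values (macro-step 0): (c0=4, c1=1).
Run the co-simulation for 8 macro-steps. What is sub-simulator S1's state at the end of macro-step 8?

macro 1: S0 reads c0=4 → after 1×micro: 2; S1 reads c0=2 → after 1×micro: 7/2 ⇒ (c0=2, c1=7/2)
macro 2: S0 reads c0=2 → after 1×micro: 5; S1 reads c0=5 → after 1×micro: 41/4 ⇒ (c0=5, c1=41/4)
macro 3: S0 reads c0=5 → after 1×micro: 5; S1 reads c0=5 → after 1×micro: 163/8 ⇒ (c0=5, c1=163/8)
macro 4: S0 reads c0=5 → after 1×micro: 5; S1 reads c0=5 → after 1×micro: 569/16 ⇒ (c0=5, c1=569/16)
macro 5: S0 reads c0=5 → after 1×micro: 5; S1 reads c0=5 → after 1×micro: 1867/32 ⇒ (c0=5, c1=1867/32)
macro 6: S0 reads c0=5 → after 1×micro: 5; S1 reads c0=5 → after 1×micro: 5921/64 ⇒ (c0=5, c1=5921/64)
macro 7: S0 reads c0=5 → after 1×micro: 5; S1 reads c0=5 → after 1×micro: 18403/128 ⇒ (c0=5, c1=18403/128)
macro 8: S0 reads c0=5 → after 1×micro: 5; S1 reads c0=5 → after 1×micro: 56489/256 ⇒ (c0=5, c1=56489/256)

S1 state at macro-step 8 = 56489/256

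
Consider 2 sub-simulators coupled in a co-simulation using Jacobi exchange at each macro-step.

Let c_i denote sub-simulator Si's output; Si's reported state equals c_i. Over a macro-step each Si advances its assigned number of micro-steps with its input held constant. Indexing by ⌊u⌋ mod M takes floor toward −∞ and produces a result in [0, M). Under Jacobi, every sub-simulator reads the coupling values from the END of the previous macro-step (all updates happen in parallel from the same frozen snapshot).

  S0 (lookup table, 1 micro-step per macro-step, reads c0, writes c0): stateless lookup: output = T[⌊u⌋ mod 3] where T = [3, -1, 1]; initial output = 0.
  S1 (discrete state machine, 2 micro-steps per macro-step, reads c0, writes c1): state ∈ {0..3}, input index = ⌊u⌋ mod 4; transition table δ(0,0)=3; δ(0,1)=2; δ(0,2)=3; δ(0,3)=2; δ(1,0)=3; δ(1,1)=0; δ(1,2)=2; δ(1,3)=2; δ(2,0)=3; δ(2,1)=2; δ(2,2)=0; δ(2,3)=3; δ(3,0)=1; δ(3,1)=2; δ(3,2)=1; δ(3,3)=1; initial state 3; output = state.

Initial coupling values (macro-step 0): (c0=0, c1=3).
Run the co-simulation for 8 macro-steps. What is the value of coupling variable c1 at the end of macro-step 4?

c1 at macro-step 4 = 3

macro 1: S0 reads c0=0 → after 1×micro: 3; S1 reads c0=0 → after 2×micro: 3 ⇒ (c0=3, c1=3)
macro 2: S0 reads c0=3 → after 1×micro: 3; S1 reads c0=3 → after 2×micro: 2 ⇒ (c0=3, c1=2)
macro 3: S0 reads c0=3 → after 1×micro: 3; S1 reads c0=3 → after 2×micro: 1 ⇒ (c0=3, c1=1)
macro 4: S0 reads c0=3 → after 1×micro: 3; S1 reads c0=3 → after 2×micro: 3 ⇒ (c0=3, c1=3)
macro 5: S0 reads c0=3 → after 1×micro: 3; S1 reads c0=3 → after 2×micro: 2 ⇒ (c0=3, c1=2)
macro 6: S0 reads c0=3 → after 1×micro: 3; S1 reads c0=3 → after 2×micro: 1 ⇒ (c0=3, c1=1)
macro 7: S0 reads c0=3 → after 1×micro: 3; S1 reads c0=3 → after 2×micro: 3 ⇒ (c0=3, c1=3)
macro 8: S0 reads c0=3 → after 1×micro: 3; S1 reads c0=3 → after 2×micro: 2 ⇒ (c0=3, c1=2)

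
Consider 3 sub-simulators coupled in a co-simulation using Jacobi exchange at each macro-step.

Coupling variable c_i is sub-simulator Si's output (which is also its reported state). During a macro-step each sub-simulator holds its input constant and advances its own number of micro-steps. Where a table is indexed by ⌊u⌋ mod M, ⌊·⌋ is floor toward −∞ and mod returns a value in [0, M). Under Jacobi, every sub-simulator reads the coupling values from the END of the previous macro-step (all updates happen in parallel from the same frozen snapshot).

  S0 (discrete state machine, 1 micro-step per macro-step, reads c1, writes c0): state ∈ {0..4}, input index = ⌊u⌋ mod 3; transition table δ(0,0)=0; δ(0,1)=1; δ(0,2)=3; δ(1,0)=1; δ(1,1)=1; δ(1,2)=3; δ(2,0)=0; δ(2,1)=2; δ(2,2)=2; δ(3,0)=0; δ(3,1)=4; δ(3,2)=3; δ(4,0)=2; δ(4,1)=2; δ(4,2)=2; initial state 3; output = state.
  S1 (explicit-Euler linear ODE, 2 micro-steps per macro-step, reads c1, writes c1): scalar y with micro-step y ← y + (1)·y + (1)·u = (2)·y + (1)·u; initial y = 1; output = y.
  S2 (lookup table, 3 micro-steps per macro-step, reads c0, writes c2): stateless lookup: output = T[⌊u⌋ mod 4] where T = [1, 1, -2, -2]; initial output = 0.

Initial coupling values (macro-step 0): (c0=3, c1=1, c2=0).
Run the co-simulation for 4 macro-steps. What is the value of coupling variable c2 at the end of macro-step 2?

c2 at macro-step 2 = 1

macro 1: S0 reads c1=1 → after 1×micro: 4; S1 reads c1=1 → after 2×micro: 7; S2 reads c0=3 → after 3×micro: -2 ⇒ (c0=4, c1=7, c2=-2)
macro 2: S0 reads c1=7 → after 1×micro: 2; S1 reads c1=7 → after 2×micro: 49; S2 reads c0=4 → after 3×micro: 1 ⇒ (c0=2, c1=49, c2=1)
macro 3: S0 reads c1=49 → after 1×micro: 2; S1 reads c1=49 → after 2×micro: 343; S2 reads c0=2 → after 3×micro: -2 ⇒ (c0=2, c1=343, c2=-2)
macro 4: S0 reads c1=343 → after 1×micro: 2; S1 reads c1=343 → after 2×micro: 2401; S2 reads c0=2 → after 3×micro: -2 ⇒ (c0=2, c1=2401, c2=-2)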